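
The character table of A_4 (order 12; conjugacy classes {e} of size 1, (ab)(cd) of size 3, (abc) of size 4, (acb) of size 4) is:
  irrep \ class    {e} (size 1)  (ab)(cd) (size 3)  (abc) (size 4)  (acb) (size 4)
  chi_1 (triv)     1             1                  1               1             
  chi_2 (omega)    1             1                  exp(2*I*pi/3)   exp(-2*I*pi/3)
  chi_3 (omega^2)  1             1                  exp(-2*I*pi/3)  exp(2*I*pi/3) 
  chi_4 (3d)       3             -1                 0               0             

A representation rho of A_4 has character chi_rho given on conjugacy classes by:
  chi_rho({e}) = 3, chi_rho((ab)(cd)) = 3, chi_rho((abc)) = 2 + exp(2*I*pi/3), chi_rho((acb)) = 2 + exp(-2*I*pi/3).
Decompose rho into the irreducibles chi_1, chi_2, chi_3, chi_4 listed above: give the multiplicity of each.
Multiplicities: chi_1: 2, chi_2: 1, chi_3: 0, chi_4: 0.

Proof sketch: Use <chi_rho, chi> = (1/|G|) sum_C |C| * chi_rho(C) * conj(chi(C)) with |G| = 12 for each irreducible chi in the table:
  <chi_rho, chi_1> = (1/12)[1*(3)*conj(1) + 3*(3)*conj(1) + 4*(2 + exp(2*I*pi/3))*conj(1) + 4*(2 + exp(-2*I*pi/3))*conj(1)]
      = (1/12)[(3) + (9) + (8 + 4*exp(2*I*pi/3)) + (8 + 4*exp(-2*I*pi/3))] = 24/12 = 2
  <chi_rho, chi_2> = (1/12)[1*(3)*conj(1) + 3*(3)*conj(1) + 4*(2 + exp(2*I*pi/3))*conj(exp(2*I*pi/3)) + 4*(2 + exp(-2*I*pi/3))*conj(exp(-2*I*pi/3))]
      = (1/12)[(3) + (9) + (4 + 8*exp(-2*I*pi/3)) + (4 + 8*exp(2*I*pi/3))] = 12/12 = 1
  <chi_rho, chi_3> = (1/12)[1*(3)*conj(1) + 3*(3)*conj(1) + 4*(2 + exp(2*I*pi/3))*conj(exp(-2*I*pi/3)) + 4*(2 + exp(-2*I*pi/3))*conj(exp(2*I*pi/3))]
      = (1/12)[(3) + (9) + (4*exp(-2*I*pi/3) + 8*exp(2*I*pi/3)) + (8*exp(-2*I*pi/3) + 4*exp(2*I*pi/3))] = 0/12 = 0
  <chi_rho, chi_4> = (1/12)[1*(3)*conj(3) + 3*(3)*conj(-1) + 4*(2 + exp(2*I*pi/3))*conj(0) + 4*(2 + exp(-2*I*pi/3))*conj(0)]
      = (1/12)[(9) + (-9) + (0) + (0)] = 0/12 = 0
(Exp terms are combined using exp(i*s)*conj(exp(i*t)) = exp(i*(s-t)), and sums of them are collapsed using the identity that for every m > 1 the m distinct m-th roots of unity sum to 0, e.g. 1 + exp(2*I*pi/3) + exp(-2*I*pi/3) = 0.)
Dimension check: dim(rho) = sum (mult * dim) = 2*1 + 1*1 + 0*1 + 0*3 = 3 = chi_rho(e) = 3.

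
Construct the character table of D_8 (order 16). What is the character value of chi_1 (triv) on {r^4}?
Conjugacy classes: {e} of size 1, {r^4} of size 1, {r^1, r^7} of size 2, {r^2, r^6} of size 2, {r^3, r^5} of size 2, {s, sr^2, ...} of size 4, {sr, sr^3, ...} of size 4.
Character table:
  irrep \ class              {e} (size 1)  {r^4} (size 1)  {r^1, r^7} (size 2)  {r^2, r^6} (size 2)  {r^3, r^5} (size 2)  {s, sr^2, ...} (size 4)  {sr, sr^3, ...} (size 4)
  chi_1 (triv)               1             1               1                    1                    1                    1                        1                       
  chi_2 (sign: r->1, s->-1)  1             1               1                    1                    1                    -1                       -1                      
  chi_3 (r->-1, s->1)        1             1               -1                   1                    -1                   1                        -1                      
  chi_4 (r->-1, s->-1)       1             1               -1                   1                    -1                   -1                       1                       
  chi_5 (2d, j=1)            2             -2              sqrt(2)              0                    -sqrt(2)             0                        0                       
  chi_6 (2d, j=2)            2             2               0                    -2                   0                    0                        0                       
  chi_7 (2d, j=3)            2             -2              -sqrt(2)             0                    sqrt(2)              0                        0                       

Spot check: chi_1 (triv) on {r^4} = 1.

Argument: D_8 has order 2*8 = 16 with 7 conjugacy classes, hence 7 irreducibles. Sum of squared dims 1 + 1 + 1 + 1 + 4 + 4 + 4 = 16 = |G|. Linear characters come from the abelianisation; the 2-dimensional irreps have character r^k -> 2*cos(2*pi*j*k/8), reflections -> 0.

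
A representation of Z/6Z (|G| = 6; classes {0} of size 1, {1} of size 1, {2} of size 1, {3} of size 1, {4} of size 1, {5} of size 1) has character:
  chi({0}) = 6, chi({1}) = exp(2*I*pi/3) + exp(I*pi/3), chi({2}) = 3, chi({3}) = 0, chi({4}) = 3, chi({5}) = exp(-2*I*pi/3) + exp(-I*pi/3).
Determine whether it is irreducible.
Not irreducible (reducible): <chi, chi> = 10 > 1.

Justification: <chi, chi> = (1/|G|) sum_C |C| * |chi(C)|^2 = (1/6)[1*|6|^2 + 1*|exp(2*I*pi/3) + exp(I*pi/3)|^2 + 1*|3|^2 + 1*|0|^2 + 1*|3|^2 + 1*|exp(-2*I*pi/3) + exp(-I*pi/3)|^2]
  = (1/6)[(36) + (3) + (9) + (0) + (9) + (3)] = 60/6 = 10.
(Exp terms are combined using exp(i*s)*conj(exp(i*t)) = exp(i*(s-t)), and sums of them are collapsed using the identity that for every m > 1 the m distinct m-th roots of unity sum to 0, e.g. 1 + exp(2*I*pi/3) + exp(-2*I*pi/3) = 0.)
A character is irreducible iff <chi, chi> = 1, so this representation is reducible.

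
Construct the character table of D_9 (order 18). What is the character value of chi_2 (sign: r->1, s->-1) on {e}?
Conjugacy classes: {e} of size 1, {r^1, r^8} of size 2, {r^2, r^7} of size 2, {r^3, r^6} of size 2, {r^4, r^5} of size 2, {s, sr, ..., sr^8} of size 9.
Character table:
  irrep \ class              {e} (size 1)  {r^1, r^8} (size 2)  {r^2, r^7} (size 2)  {r^3, r^6} (size 2)  {r^4, r^5} (size 2)  {s, sr, ..., sr^8} (size 9)
  chi_1 (triv)               1             1                    1                    1                    1                    1                          
  chi_2 (sign: r->1, s->-1)  1             1                    1                    1                    1                    -1                         
  chi_3 (2d, j=1)            2             2*cos(2*pi/9)        2*cos(4*pi/9)        -1                   -2*cos(pi/9)         0                          
  chi_4 (2d, j=2)            2             2*cos(4*pi/9)        -2*cos(pi/9)         -1                   2*cos(2*pi/9)        0                          
  chi_5 (2d, j=3)            2             -1                   -1                   2                    -1                   0                          
  chi_6 (2d, j=4)            2             -2*cos(pi/9)         2*cos(2*pi/9)        -1                   2*cos(4*pi/9)        0                          

Spot check: chi_2 (sign: r->1, s->-1) on {e} = 1.

Proof sketch: D_9 has order 2*9 = 18 with 6 conjugacy classes, hence 6 irreducibles. Sum of squared dims 1 + 1 + 4 + 4 + 4 + 4 = 18 = |G|. Linear characters come from the abelianisation; the 2-dimensional irreps have character r^k -> 2*cos(2*pi*j*k/9), reflections -> 0.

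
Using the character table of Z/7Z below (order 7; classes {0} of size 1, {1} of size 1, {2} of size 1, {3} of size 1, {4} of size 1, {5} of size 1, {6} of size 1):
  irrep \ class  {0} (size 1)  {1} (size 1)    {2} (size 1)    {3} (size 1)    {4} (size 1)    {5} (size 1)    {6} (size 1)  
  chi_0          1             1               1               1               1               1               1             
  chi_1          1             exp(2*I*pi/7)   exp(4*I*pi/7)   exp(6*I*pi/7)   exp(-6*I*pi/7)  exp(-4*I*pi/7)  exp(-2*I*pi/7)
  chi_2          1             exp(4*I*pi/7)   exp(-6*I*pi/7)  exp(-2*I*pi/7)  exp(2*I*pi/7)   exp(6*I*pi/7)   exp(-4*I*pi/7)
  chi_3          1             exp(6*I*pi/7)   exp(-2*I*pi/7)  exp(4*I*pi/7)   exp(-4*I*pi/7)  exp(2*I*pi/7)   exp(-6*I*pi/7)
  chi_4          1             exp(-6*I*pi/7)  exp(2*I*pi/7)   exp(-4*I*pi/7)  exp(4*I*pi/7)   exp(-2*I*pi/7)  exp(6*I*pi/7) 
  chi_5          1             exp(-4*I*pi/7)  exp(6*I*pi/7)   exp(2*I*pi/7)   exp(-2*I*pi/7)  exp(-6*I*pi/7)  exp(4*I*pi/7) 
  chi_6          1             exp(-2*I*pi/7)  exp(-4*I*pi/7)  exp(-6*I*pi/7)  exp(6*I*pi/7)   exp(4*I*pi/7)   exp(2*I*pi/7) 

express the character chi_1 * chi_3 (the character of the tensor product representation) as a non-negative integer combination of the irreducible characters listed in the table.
chi_1 tensor chi_3 = chi_4 (all other irreducibles have multiplicity 0).

Derivation: The character of a tensor product is the pointwise product (chi_1 * chi_3)(C) = chi_1(C) * chi_3(C):
  {0}: (1)*(1), {1}: (exp(2*I*pi/7))*(exp(6*I*pi/7)), {2}: (exp(4*I*pi/7))*(exp(-2*I*pi/7)), {3}: (exp(6*I*pi/7))*(exp(4*I*pi/7)), {4}: (exp(-6*I*pi/7))*(exp(-4*I*pi/7)), {5}: (exp(-4*I*pi/7))*(exp(2*I*pi/7)), {6}: (exp(-2*I*pi/7))*(exp(-6*I*pi/7))
so (chi_1 * chi_3) takes values
  {0} -> 1, {1} -> exp(-6*I*pi/7), {2} -> exp(2*I*pi/7), {3} -> exp(-4*I*pi/7), {4} -> exp(4*I*pi/7), {5} -> exp(-2*I*pi/7), {6} -> exp(6*I*pi/7).
Now take the inner product of this character with each irreducible chi from the table, <chi_1*chi_3, chi> = (1/7) sum_C |C| (chi_1*chi_3)(C) conj(chi(C)):
  <chi_1*chi_3, chi_0> = (1/7)[1*(1)*conj(1) + 1*(exp(-6*I*pi/7))*conj(1) + 1*(exp(2*I*pi/7))*conj(1) + 1*(exp(-4*I*pi/7))*conj(1) + 1*(exp(4*I*pi/7))*conj(1) + 1*(exp(-2*I*pi/7))*conj(1) + 1*(exp(6*I*pi/7))*conj(1)]
      = (1/7)[(1) + (exp(-6*I*pi/7)) + (exp(2*I*pi/7)) + (exp(-4*I*pi/7)) + (exp(4*I*pi/7)) + (exp(-2*I*pi/7)) + (exp(6*I*pi/7))] = 0/7 = 0
  <chi_1*chi_3, chi_1> = (1/7)[1*(1)*conj(1) + 1*(exp(-6*I*pi/7))*conj(exp(2*I*pi/7)) + 1*(exp(2*I*pi/7))*conj(exp(4*I*pi/7)) + 1*(exp(-4*I*pi/7))*conj(exp(6*I*pi/7)) + 1*(exp(4*I*pi/7))*conj(exp(-6*I*pi/7)) + 1*(exp(-2*I*pi/7))*conj(exp(-4*I*pi/7)) + 1*(exp(6*I*pi/7))*conj(exp(-2*I*pi/7))]
      = (1/7)[(1) + (exp(6*I*pi/7)) + (exp(-2*I*pi/7)) + (exp(4*I*pi/7)) + (exp(-4*I*pi/7)) + (exp(2*I*pi/7)) + (exp(-6*I*pi/7))] = 0/7 = 0
  <chi_1*chi_3, chi_2> = (1/7)[1*(1)*conj(1) + 1*(exp(-6*I*pi/7))*conj(exp(4*I*pi/7)) + 1*(exp(2*I*pi/7))*conj(exp(-6*I*pi/7)) + 1*(exp(-4*I*pi/7))*conj(exp(-2*I*pi/7)) + 1*(exp(4*I*pi/7))*conj(exp(2*I*pi/7)) + 1*(exp(-2*I*pi/7))*conj(exp(6*I*pi/7)) + 1*(exp(6*I*pi/7))*conj(exp(-4*I*pi/7))]
      = (1/7)[(1) + (exp(4*I*pi/7)) + (exp(-6*I*pi/7)) + (exp(-2*I*pi/7)) + (exp(2*I*pi/7)) + (exp(6*I*pi/7)) + (exp(-4*I*pi/7))] = 0/7 = 0
  <chi_1*chi_3, chi_3> = (1/7)[1*(1)*conj(1) + 1*(exp(-6*I*pi/7))*conj(exp(6*I*pi/7)) + 1*(exp(2*I*pi/7))*conj(exp(-2*I*pi/7)) + 1*(exp(-4*I*pi/7))*conj(exp(4*I*pi/7)) + 1*(exp(4*I*pi/7))*conj(exp(-4*I*pi/7)) + 1*(exp(-2*I*pi/7))*conj(exp(2*I*pi/7)) + 1*(exp(6*I*pi/7))*conj(exp(-6*I*pi/7))]
      = (1/7)[(1) + (exp(2*I*pi/7)) + (exp(4*I*pi/7)) + (exp(6*I*pi/7)) + (exp(-6*I*pi/7)) + (exp(-4*I*pi/7)) + (exp(-2*I*pi/7))] = 0/7 = 0
  <chi_1*chi_3, chi_4> = (1/7)[1*(1)*conj(1) + 1*(exp(-6*I*pi/7))*conj(exp(-6*I*pi/7)) + 1*(exp(2*I*pi/7))*conj(exp(2*I*pi/7)) + 1*(exp(-4*I*pi/7))*conj(exp(-4*I*pi/7)) + 1*(exp(4*I*pi/7))*conj(exp(4*I*pi/7)) + 1*(exp(-2*I*pi/7))*conj(exp(-2*I*pi/7)) + 1*(exp(6*I*pi/7))*conj(exp(6*I*pi/7))]
      = (1/7)[(1) + (1) + (1) + (1) + (1) + (1) + (1)] = 7/7 = 1
  <chi_1*chi_3, chi_5> = (1/7)[1*(1)*conj(1) + 1*(exp(-6*I*pi/7))*conj(exp(-4*I*pi/7)) + 1*(exp(2*I*pi/7))*conj(exp(6*I*pi/7)) + 1*(exp(-4*I*pi/7))*conj(exp(2*I*pi/7)) + 1*(exp(4*I*pi/7))*conj(exp(-2*I*pi/7)) + 1*(exp(-2*I*pi/7))*conj(exp(-6*I*pi/7)) + 1*(exp(6*I*pi/7))*conj(exp(4*I*pi/7))]
      = (1/7)[(1) + (exp(-2*I*pi/7)) + (exp(-4*I*pi/7)) + (exp(-6*I*pi/7)) + (exp(6*I*pi/7)) + (exp(4*I*pi/7)) + (exp(2*I*pi/7))] = 0/7 = 0
  <chi_1*chi_3, chi_6> = (1/7)[1*(1)*conj(1) + 1*(exp(-6*I*pi/7))*conj(exp(-2*I*pi/7)) + 1*(exp(2*I*pi/7))*conj(exp(-4*I*pi/7)) + 1*(exp(-4*I*pi/7))*conj(exp(-6*I*pi/7)) + 1*(exp(4*I*pi/7))*conj(exp(6*I*pi/7)) + 1*(exp(-2*I*pi/7))*conj(exp(4*I*pi/7)) + 1*(exp(6*I*pi/7))*conj(exp(2*I*pi/7))]
      = (1/7)[(1) + (exp(-4*I*pi/7)) + (exp(6*I*pi/7)) + (exp(2*I*pi/7)) + (exp(-2*I*pi/7)) + (exp(-6*I*pi/7)) + (exp(4*I*pi/7))] = 0/7 = 0
(Exp terms are combined using exp(i*s)*conj(exp(i*t)) = exp(i*(s-t)), and sums of them are collapsed using the identity that for every m > 1 the m distinct m-th roots of unity sum to 0, e.g. 1 + exp(2*I*pi/3) + exp(-2*I*pi/3) = 0.)
Hence the multiplicities are chi_4: 1. Dimension check: dim(chi_1)*dim(chi_3) = 1*1 = 1 and sum (mult * dim) = 1*1 = 1.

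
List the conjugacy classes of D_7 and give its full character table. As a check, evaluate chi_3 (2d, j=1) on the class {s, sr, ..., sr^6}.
Conjugacy classes: {e} of size 1, {r^1, r^6} of size 2, {r^2, r^5} of size 2, {r^3, r^4} of size 2, {s, sr, ..., sr^6} of size 7.
Character table:
  irrep \ class              {e} (size 1)  {r^1, r^6} (size 2)  {r^2, r^5} (size 2)  {r^3, r^4} (size 2)  {s, sr, ..., sr^6} (size 7)
  chi_1 (triv)               1             1                    1                    1                    1                          
  chi_2 (sign: r->1, s->-1)  1             1                    1                    1                    -1                         
  chi_3 (2d, j=1)            2             2*cos(2*pi/7)        -2*cos(3*pi/7)       -2*cos(pi/7)         0                          
  chi_4 (2d, j=2)            2             -2*cos(3*pi/7)       -2*cos(pi/7)         2*cos(2*pi/7)        0                          
  chi_5 (2d, j=3)            2             -2*cos(pi/7)         2*cos(2*pi/7)        -2*cos(3*pi/7)       0                          

Spot check: chi_3 (2d, j=1) on {s, sr, ..., sr^6} = 0.

Solution. D_7 has order 2*7 = 14 with 5 conjugacy classes, hence 5 irreducibles. Sum of squared dims 1 + 1 + 4 + 4 + 4 = 14 = |G|. Linear characters come from the abelianisation; the 2-dimensional irreps have character r^k -> 2*cos(2*pi*j*k/7), reflections -> 0.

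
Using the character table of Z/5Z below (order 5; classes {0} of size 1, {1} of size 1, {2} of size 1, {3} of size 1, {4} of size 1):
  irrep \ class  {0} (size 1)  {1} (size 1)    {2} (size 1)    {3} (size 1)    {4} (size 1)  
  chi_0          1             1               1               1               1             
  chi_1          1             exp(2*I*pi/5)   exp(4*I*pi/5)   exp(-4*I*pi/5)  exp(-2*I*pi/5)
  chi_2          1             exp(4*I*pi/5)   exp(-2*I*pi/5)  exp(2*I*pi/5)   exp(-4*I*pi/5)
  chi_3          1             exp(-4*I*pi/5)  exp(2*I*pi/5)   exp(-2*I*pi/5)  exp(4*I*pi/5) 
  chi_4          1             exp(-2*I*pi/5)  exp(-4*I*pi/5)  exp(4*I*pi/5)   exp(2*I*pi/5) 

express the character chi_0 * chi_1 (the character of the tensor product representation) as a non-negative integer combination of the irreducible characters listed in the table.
chi_0 tensor chi_1 = chi_1 (all other irreducibles have multiplicity 0).

Details: The character of a tensor product is the pointwise product (chi_0 * chi_1)(C) = chi_0(C) * chi_1(C):
  {0}: (1)*(1), {1}: (1)*(exp(2*I*pi/5)), {2}: (1)*(exp(4*I*pi/5)), {3}: (1)*(exp(-4*I*pi/5)), {4}: (1)*(exp(-2*I*pi/5))
so (chi_0 * chi_1) takes values
  {0} -> 1, {1} -> exp(2*I*pi/5), {2} -> exp(4*I*pi/5), {3} -> exp(-4*I*pi/5), {4} -> exp(-2*I*pi/5).
Now take the inner product of this character with each irreducible chi from the table, <chi_0*chi_1, chi> = (1/5) sum_C |C| (chi_0*chi_1)(C) conj(chi(C)):
  <chi_0*chi_1, chi_0> = (1/5)[1*(1)*conj(1) + 1*(exp(2*I*pi/5))*conj(1) + 1*(exp(4*I*pi/5))*conj(1) + 1*(exp(-4*I*pi/5))*conj(1) + 1*(exp(-2*I*pi/5))*conj(1)]
      = (1/5)[(1) + (exp(2*I*pi/5)) + (exp(4*I*pi/5)) + (exp(-4*I*pi/5)) + (exp(-2*I*pi/5))] = 0/5 = 0
  <chi_0*chi_1, chi_1> = (1/5)[1*(1)*conj(1) + 1*(exp(2*I*pi/5))*conj(exp(2*I*pi/5)) + 1*(exp(4*I*pi/5))*conj(exp(4*I*pi/5)) + 1*(exp(-4*I*pi/5))*conj(exp(-4*I*pi/5)) + 1*(exp(-2*I*pi/5))*conj(exp(-2*I*pi/5))]
      = (1/5)[(1) + (1) + (1) + (1) + (1)] = 5/5 = 1
  <chi_0*chi_1, chi_2> = (1/5)[1*(1)*conj(1) + 1*(exp(2*I*pi/5))*conj(exp(4*I*pi/5)) + 1*(exp(4*I*pi/5))*conj(exp(-2*I*pi/5)) + 1*(exp(-4*I*pi/5))*conj(exp(2*I*pi/5)) + 1*(exp(-2*I*pi/5))*conj(exp(-4*I*pi/5))]
      = (1/5)[(1) + (exp(-2*I*pi/5)) + (exp(-4*I*pi/5)) + (exp(4*I*pi/5)) + (exp(2*I*pi/5))] = 0/5 = 0
  <chi_0*chi_1, chi_3> = (1/5)[1*(1)*conj(1) + 1*(exp(2*I*pi/5))*conj(exp(-4*I*pi/5)) + 1*(exp(4*I*pi/5))*conj(exp(2*I*pi/5)) + 1*(exp(-4*I*pi/5))*conj(exp(-2*I*pi/5)) + 1*(exp(-2*I*pi/5))*conj(exp(4*I*pi/5))]
      = (1/5)[(1) + (exp(-4*I*pi/5)) + (exp(2*I*pi/5)) + (exp(-2*I*pi/5)) + (exp(4*I*pi/5))] = 0/5 = 0
  <chi_0*chi_1, chi_4> = (1/5)[1*(1)*conj(1) + 1*(exp(2*I*pi/5))*conj(exp(-2*I*pi/5)) + 1*(exp(4*I*pi/5))*conj(exp(-4*I*pi/5)) + 1*(exp(-4*I*pi/5))*conj(exp(4*I*pi/5)) + 1*(exp(-2*I*pi/5))*conj(exp(2*I*pi/5))]
      = (1/5)[(1) + (exp(4*I*pi/5)) + (exp(-2*I*pi/5)) + (exp(2*I*pi/5)) + (exp(-4*I*pi/5))] = 0/5 = 0
(Exp terms are combined using exp(i*s)*conj(exp(i*t)) = exp(i*(s-t)), and sums of them are collapsed using the identity that for every m > 1 the m distinct m-th roots of unity sum to 0, e.g. 1 + exp(2*I*pi/3) + exp(-2*I*pi/3) = 0.)
Hence the multiplicities are chi_1: 1. Dimension check: dim(chi_0)*dim(chi_1) = 1*1 = 1 and sum (mult * dim) = 1*1 = 1.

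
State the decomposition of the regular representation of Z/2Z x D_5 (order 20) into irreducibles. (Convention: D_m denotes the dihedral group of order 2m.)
Each irreducible V_i of dimension d_i appears with multiplicity d_i, i.e. rho_reg = (direct sum over all irreducibles V_i) d_i V_i. The irreducible dimensions for Z/2Z x D_5 are 1, 1, 1, 1, 2, 2, 2, 2: 4 irreducibles of dimension 1, each with multiplicity 1; 4 irreducibles of dimension 2, each with multiplicity 2. Total dimension 4*1*1 + 4*2*2 = 20 = |G|.

Justification: General theorem: in the regular representation of a finite group G, each irreducible appears with multiplicity equal to its dimension. Check: dim(rho_reg) = sum d_i^2 = 1 + 1 + 1 + 1 + 4 + 4 + 4 + 4 = 20 = |G|.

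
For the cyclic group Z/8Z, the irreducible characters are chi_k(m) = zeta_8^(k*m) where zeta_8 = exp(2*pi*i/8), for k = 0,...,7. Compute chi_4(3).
chi_4(3) = zeta_8^12 = -1

Derivation: chi_4(3) = zeta_8^(4*3) = zeta_8^12. Since zeta_8^8 = 1, this equals zeta_8^4 = exp(2*pi*i*4/8) = -1.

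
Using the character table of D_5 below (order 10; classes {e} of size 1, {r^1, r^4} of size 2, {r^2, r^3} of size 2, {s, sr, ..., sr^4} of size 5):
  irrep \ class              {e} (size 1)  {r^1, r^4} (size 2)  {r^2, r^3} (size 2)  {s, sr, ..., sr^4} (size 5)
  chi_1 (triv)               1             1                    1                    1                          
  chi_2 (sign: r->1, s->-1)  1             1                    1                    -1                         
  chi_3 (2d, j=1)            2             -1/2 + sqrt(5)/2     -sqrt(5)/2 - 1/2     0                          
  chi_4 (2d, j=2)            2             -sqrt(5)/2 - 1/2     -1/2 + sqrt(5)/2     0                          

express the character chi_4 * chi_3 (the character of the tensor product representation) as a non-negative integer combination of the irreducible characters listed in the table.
chi_4 tensor chi_3 = chi_3 + chi_4 (all other irreducibles have multiplicity 0).

Reasoning: The character of a tensor product is the pointwise product (chi_4 * chi_3)(C) = chi_4(C) * chi_3(C):
  {e}: (2)*(2), {r^1, r^4}: (-sqrt(5)/2 - 1/2)*(-1/2 + sqrt(5)/2), {r^2, r^3}: (-1/2 + sqrt(5)/2)*(-sqrt(5)/2 - 1/2), {s, sr, ..., sr^4}: (0)*(0)
so (chi_4 * chi_3) takes values
  {e} -> 4, {r^1, r^4} -> -1, {r^2, r^3} -> -1, {s, sr, ..., sr^4} -> 0.
Now take the inner product of this character with each irreducible chi from the table, <chi_4*chi_3, chi> = (1/10) sum_C |C| (chi_4*chi_3)(C) conj(chi(C)):
  <chi_4*chi_3, chi_1> = (1/10)[1*(4)*conj(1) + 2*(-1)*conj(1) + 2*(-1)*conj(1) + 5*(0)*conj(1)]
      = (1/10)[(4) + (-2) + (-2) + (0)] = 0/10 = 0
  <chi_4*chi_3, chi_2> = (1/10)[1*(4)*conj(1) + 2*(-1)*conj(1) + 2*(-1)*conj(1) + 5*(0)*conj(-1)]
      = (1/10)[(4) + (-2) + (-2) + (0)] = 0/10 = 0
  <chi_4*chi_3, chi_3> = (1/10)[1*(4)*conj(2) + 2*(-1)*conj(-1/2 + sqrt(5)/2) + 2*(-1)*conj(-sqrt(5)/2 - 1/2) + 5*(0)*conj(0)]
      = (1/10)[(8) + (1 - sqrt(5)) + (1 + sqrt(5)) + (0)] = 10/10 = 1
  <chi_4*chi_3, chi_4> = (1/10)[1*(4)*conj(2) + 2*(-1)*conj(-sqrt(5)/2 - 1/2) + 2*(-1)*conj(-1/2 + sqrt(5)/2) + 5*(0)*conj(0)]
      = (1/10)[(8) + (1 + sqrt(5)) + (1 - sqrt(5)) + (0)] = 10/10 = 1
Hence the multiplicities are chi_3: 1, chi_4: 1. Dimension check: dim(chi_4)*dim(chi_3) = 2*2 = 4 and sum (mult * dim) = 1*2 + 1*2 = 4.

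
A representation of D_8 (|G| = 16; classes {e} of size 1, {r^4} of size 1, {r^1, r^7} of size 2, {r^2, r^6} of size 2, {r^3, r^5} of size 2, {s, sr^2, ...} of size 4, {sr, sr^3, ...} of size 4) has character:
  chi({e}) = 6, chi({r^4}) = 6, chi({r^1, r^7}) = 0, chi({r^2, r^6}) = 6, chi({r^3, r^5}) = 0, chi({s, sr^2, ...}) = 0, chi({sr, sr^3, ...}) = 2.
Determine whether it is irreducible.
Not irreducible (reducible): <chi, chi> = 10 > 1.

Justification: <chi, chi> = (1/|G|) sum_C |C| * |chi(C)|^2 = (1/16)[1*|6|^2 + 1*|6|^2 + 2*|0|^2 + 2*|6|^2 + 2*|0|^2 + 4*|0|^2 + 4*|2|^2]
  = (1/16)[(36) + (36) + (0) + (72) + (0) + (0) + (16)] = 160/16 = 10.
A character is irreducible iff <chi, chi> = 1, so this representation is reducible.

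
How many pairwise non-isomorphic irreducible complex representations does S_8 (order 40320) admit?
22

Working: The number of irreducible complex representations of a finite group equals its number of conjugacy classes. Conjugacy classes in S_8 correspond to cycle types, i.e. partitions of 8; there are p(8) = 22 of them, so S_8 (order 40320) has exactly 22 irreducible complex representations.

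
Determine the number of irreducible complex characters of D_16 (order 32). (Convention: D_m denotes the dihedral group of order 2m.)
11

Working: The number of irreducible complex representations of a finite group equals its number of conjugacy classes. D_16 has 11 conjugacy classes (n/2 + 3 for n even), so D_16 (order 32) has exactly 11 irreducible complex representations.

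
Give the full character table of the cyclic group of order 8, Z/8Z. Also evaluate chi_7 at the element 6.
Character table of Z/8Z (irreps indexed chi_0,...,chi_7 with chi_k(m) = zeta_8^(k*m), zeta_8 = exp(2*pi*i/8)):
  irrep \ class  {0} (size 1)  {1} (size 1)    {2} (size 1)  {3} (size 1)    {4} (size 1)  {5} (size 1)    {6} (size 1)  {7} (size 1)  
  chi_0          1             1               1             1               1             1               1             1             
  chi_1          1             exp(I*pi/4)     I             exp(3*I*pi/4)   -1            exp(-3*I*pi/4)  -I            exp(-I*pi/4)  
  chi_2          1             I               -1            -I              1             I               -1            -I            
  chi_3          1             exp(3*I*pi/4)   -I            exp(I*pi/4)     -1            exp(-I*pi/4)    I             exp(-3*I*pi/4)
  chi_4          1             -1              1             -1              1             -1              1             -1            
  chi_5          1             exp(-3*I*pi/4)  I             exp(-I*pi/4)    -1            exp(I*pi/4)     -I            exp(3*I*pi/4) 
  chi_6          1             -I              -1            I               1             -I              -1            I             
  chi_7          1             exp(-I*pi/4)    -I            exp(-3*I*pi/4)  -1            exp(3*I*pi/4)   I             exp(I*pi/4)   

Spot check: chi_7(6) = zeta_8^(7*6) = zeta_8^42 = I.

Solution. Z/8Z is abelian, so all 8 irreducible complex representations are 1-dimensional. They are given by chi_k(m) = zeta_8^(k*m) for k = 0,...,7. Row orthogonality: sum_m chi_k(m) conj(chi_l(m)) = 8 * [k = l].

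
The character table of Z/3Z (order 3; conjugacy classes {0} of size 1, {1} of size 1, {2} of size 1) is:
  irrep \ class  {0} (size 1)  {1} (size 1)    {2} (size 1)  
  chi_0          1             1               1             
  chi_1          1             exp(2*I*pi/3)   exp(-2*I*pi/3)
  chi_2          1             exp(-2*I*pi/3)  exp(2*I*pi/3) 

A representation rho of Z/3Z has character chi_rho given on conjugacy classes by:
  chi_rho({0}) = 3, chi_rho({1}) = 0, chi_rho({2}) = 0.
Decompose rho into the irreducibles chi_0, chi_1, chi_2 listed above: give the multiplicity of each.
Multiplicities: chi_0: 1, chi_1: 1, chi_2: 1.

Why: Use <chi_rho, chi> = (1/|G|) sum_C |C| * chi_rho(C) * conj(chi(C)) with |G| = 3 for each irreducible chi in the table:
  <chi_rho, chi_0> = (1/3)[1*(3)*conj(1) + 1*(0)*conj(1) + 1*(0)*conj(1)]
      = (1/3)[(3) + (0) + (0)] = 3/3 = 1
  <chi_rho, chi_1> = (1/3)[1*(3)*conj(1) + 1*(0)*conj(exp(2*I*pi/3)) + 1*(0)*conj(exp(-2*I*pi/3))]
      = (1/3)[(3) + (0) + (0)] = 3/3 = 1
  <chi_rho, chi_2> = (1/3)[1*(3)*conj(1) + 1*(0)*conj(exp(-2*I*pi/3)) + 1*(0)*conj(exp(2*I*pi/3))]
      = (1/3)[(3) + (0) + (0)] = 3/3 = 1
(Exp terms are combined using exp(i*s)*conj(exp(i*t)) = exp(i*(s-t)), and sums of them are collapsed using the identity that for every m > 1 the m distinct m-th roots of unity sum to 0, e.g. 1 + exp(2*I*pi/3) + exp(-2*I*pi/3) = 0.)
Dimension check: dim(rho) = sum (mult * dim) = 1*1 + 1*1 + 1*1 = 3 = chi_rho(e) = 3.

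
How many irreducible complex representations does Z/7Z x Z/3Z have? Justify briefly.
21

Solution. The number of irreducible complex representations of a finite group equals its number of conjugacy classes. Z/7Z x Z/3Z is abelian of order 21, so every element is its own conjugacy class: 21 classes, so Z/7Z x Z/3Z (order 21) has exactly 21 irreducible complex representations.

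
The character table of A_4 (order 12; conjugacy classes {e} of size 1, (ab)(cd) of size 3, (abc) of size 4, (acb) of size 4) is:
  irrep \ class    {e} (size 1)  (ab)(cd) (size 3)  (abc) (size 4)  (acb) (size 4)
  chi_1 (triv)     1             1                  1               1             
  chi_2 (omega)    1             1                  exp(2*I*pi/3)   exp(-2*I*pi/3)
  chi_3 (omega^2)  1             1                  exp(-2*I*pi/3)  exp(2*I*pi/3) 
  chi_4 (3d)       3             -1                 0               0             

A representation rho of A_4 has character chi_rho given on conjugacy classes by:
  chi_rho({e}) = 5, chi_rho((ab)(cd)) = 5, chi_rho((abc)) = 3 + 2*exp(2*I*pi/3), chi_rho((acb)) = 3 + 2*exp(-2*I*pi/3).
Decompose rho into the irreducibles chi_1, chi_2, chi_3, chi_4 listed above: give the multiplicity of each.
Multiplicities: chi_1: 3, chi_2: 2, chi_3: 0, chi_4: 0.

Solution. Use <chi_rho, chi> = (1/|G|) sum_C |C| * chi_rho(C) * conj(chi(C)) with |G| = 12 for each irreducible chi in the table:
  <chi_rho, chi_1> = (1/12)[1*(5)*conj(1) + 3*(5)*conj(1) + 4*(3 + 2*exp(2*I*pi/3))*conj(1) + 4*(3 + 2*exp(-2*I*pi/3))*conj(1)]
      = (1/12)[(5) + (15) + (12 + 8*exp(2*I*pi/3)) + (12 + 8*exp(-2*I*pi/3))] = 36/12 = 3
  <chi_rho, chi_2> = (1/12)[1*(5)*conj(1) + 3*(5)*conj(1) + 4*(3 + 2*exp(2*I*pi/3))*conj(exp(2*I*pi/3)) + 4*(3 + 2*exp(-2*I*pi/3))*conj(exp(-2*I*pi/3))]
      = (1/12)[(5) + (15) + (8 + 12*exp(-2*I*pi/3)) + (8 + 12*exp(2*I*pi/3))] = 24/12 = 2
  <chi_rho, chi_3> = (1/12)[1*(5)*conj(1) + 3*(5)*conj(1) + 4*(3 + 2*exp(2*I*pi/3))*conj(exp(-2*I*pi/3)) + 4*(3 + 2*exp(-2*I*pi/3))*conj(exp(2*I*pi/3))]
      = (1/12)[(5) + (15) + (8*exp(-2*I*pi/3) + 12*exp(2*I*pi/3)) + (12*exp(-2*I*pi/3) + 8*exp(2*I*pi/3))] = 0/12 = 0
  <chi_rho, chi_4> = (1/12)[1*(5)*conj(3) + 3*(5)*conj(-1) + 4*(3 + 2*exp(2*I*pi/3))*conj(0) + 4*(3 + 2*exp(-2*I*pi/3))*conj(0)]
      = (1/12)[(15) + (-15) + (0) + (0)] = 0/12 = 0
(Exp terms are combined using exp(i*s)*conj(exp(i*t)) = exp(i*(s-t)), and sums of them are collapsed using the identity that for every m > 1 the m distinct m-th roots of unity sum to 0, e.g. 1 + exp(2*I*pi/3) + exp(-2*I*pi/3) = 0.)
Dimension check: dim(rho) = sum (mult * dim) = 3*1 + 2*1 + 0*1 + 0*3 = 5 = chi_rho(e) = 5.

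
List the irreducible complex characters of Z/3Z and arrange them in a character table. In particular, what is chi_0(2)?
Character table of Z/3Z (irreps indexed chi_0,...,chi_2 with chi_k(m) = zeta_3^(k*m), zeta_3 = exp(2*pi*i/3)):
  irrep \ class  {0} (size 1)  {1} (size 1)    {2} (size 1)  
  chi_0          1             1               1             
  chi_1          1             exp(2*I*pi/3)   exp(-2*I*pi/3)
  chi_2          1             exp(-2*I*pi/3)  exp(2*I*pi/3) 

Spot check: chi_0(2) = zeta_3^(0*2) = zeta_3^0 = 1.

Proof sketch: Z/3Z is abelian, so all 3 irreducible complex representations are 1-dimensional. They are given by chi_k(m) = zeta_3^(k*m) for k = 0,...,2. Row orthogonality: sum_m chi_k(m) conj(chi_l(m)) = 3 * [k = l].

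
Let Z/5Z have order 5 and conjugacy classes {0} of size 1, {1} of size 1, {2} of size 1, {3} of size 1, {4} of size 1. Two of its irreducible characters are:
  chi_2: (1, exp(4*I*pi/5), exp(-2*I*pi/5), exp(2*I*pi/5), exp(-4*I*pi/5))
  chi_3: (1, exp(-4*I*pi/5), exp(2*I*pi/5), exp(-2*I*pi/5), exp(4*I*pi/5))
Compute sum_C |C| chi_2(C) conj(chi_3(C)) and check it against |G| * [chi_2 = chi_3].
Sum = 0; so <chi_2, chi_3> = 0 (distinct irreducibles are orthogonal).

Compute term by term over conjugacy classes (|C| * chi_2(C) * conj(chi_3(C))):
  1*(1)*conj(1) + 1*(exp(4*I*pi/5))*conj(exp(-4*I*pi/5)) + 1*(exp(-2*I*pi/5))*conj(exp(2*I*pi/5)) + 1*(exp(2*I*pi/5))*conj(exp(-2*I*pi/5)) + 1*(exp(-4*I*pi/5))*conj(exp(4*I*pi/5))
  = (1) + (exp(-2*I*pi/5)) + (exp(-4*I*pi/5)) + (exp(4*I*pi/5)) + (exp(2*I*pi/5))
  = 0.
(Exp terms are combined using exp(i*s)*conj(exp(i*t)) = exp(i*(s-t)), and sums of them are collapsed using the identity that for every m > 1 the m distinct m-th roots of unity sum to 0, e.g. 1 + exp(2*I*pi/3) + exp(-2*I*pi/3) = 0.)
Dividing by |G| = 5 gives 0/5 = 0, matching the row-orthogonality relation <chi_2, chi_3> = [chi_2 = chi_3].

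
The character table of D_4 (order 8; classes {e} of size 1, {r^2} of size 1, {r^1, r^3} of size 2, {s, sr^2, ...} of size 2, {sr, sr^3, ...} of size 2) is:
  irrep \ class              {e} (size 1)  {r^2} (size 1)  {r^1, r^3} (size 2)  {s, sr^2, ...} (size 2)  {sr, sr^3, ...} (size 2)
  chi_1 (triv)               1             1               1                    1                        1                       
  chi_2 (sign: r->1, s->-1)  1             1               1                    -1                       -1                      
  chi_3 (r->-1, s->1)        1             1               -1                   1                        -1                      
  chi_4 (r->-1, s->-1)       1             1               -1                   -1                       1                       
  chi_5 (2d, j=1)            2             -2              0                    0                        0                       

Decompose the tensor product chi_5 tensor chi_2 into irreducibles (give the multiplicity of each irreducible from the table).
chi_5 tensor chi_2 = chi_5 (all other irreducibles have multiplicity 0).

Working: The character of a tensor product is the pointwise product (chi_5 * chi_2)(C) = chi_5(C) * chi_2(C):
  {e}: (2)*(1), {r^2}: (-2)*(1), {r^1, r^3}: (0)*(1), {s, sr^2, ...}: (0)*(-1), {sr, sr^3, ...}: (0)*(-1)
so (chi_5 * chi_2) takes values
  {e} -> 2, {r^2} -> -2, {r^1, r^3} -> 0, {s, sr^2, ...} -> 0, {sr, sr^3, ...} -> 0.
Now take the inner product of this character with each irreducible chi from the table, <chi_5*chi_2, chi> = (1/8) sum_C |C| (chi_5*chi_2)(C) conj(chi(C)):
  <chi_5*chi_2, chi_1> = (1/8)[1*(2)*conj(1) + 1*(-2)*conj(1) + 2*(0)*conj(1) + 2*(0)*conj(1) + 2*(0)*conj(1)]
      = (1/8)[(2) + (-2) + (0) + (0) + (0)] = 0/8 = 0
  <chi_5*chi_2, chi_2> = (1/8)[1*(2)*conj(1) + 1*(-2)*conj(1) + 2*(0)*conj(1) + 2*(0)*conj(-1) + 2*(0)*conj(-1)]
      = (1/8)[(2) + (-2) + (0) + (0) + (0)] = 0/8 = 0
  <chi_5*chi_2, chi_3> = (1/8)[1*(2)*conj(1) + 1*(-2)*conj(1) + 2*(0)*conj(-1) + 2*(0)*conj(1) + 2*(0)*conj(-1)]
      = (1/8)[(2) + (-2) + (0) + (0) + (0)] = 0/8 = 0
  <chi_5*chi_2, chi_4> = (1/8)[1*(2)*conj(1) + 1*(-2)*conj(1) + 2*(0)*conj(-1) + 2*(0)*conj(-1) + 2*(0)*conj(1)]
      = (1/8)[(2) + (-2) + (0) + (0) + (0)] = 0/8 = 0
  <chi_5*chi_2, chi_5> = (1/8)[1*(2)*conj(2) + 1*(-2)*conj(-2) + 2*(0)*conj(0) + 2*(0)*conj(0) + 2*(0)*conj(0)]
      = (1/8)[(4) + (4) + (0) + (0) + (0)] = 8/8 = 1
Hence the multiplicities are chi_5: 1. Dimension check: dim(chi_5)*dim(chi_2) = 2*1 = 2 and sum (mult * dim) = 1*2 = 2.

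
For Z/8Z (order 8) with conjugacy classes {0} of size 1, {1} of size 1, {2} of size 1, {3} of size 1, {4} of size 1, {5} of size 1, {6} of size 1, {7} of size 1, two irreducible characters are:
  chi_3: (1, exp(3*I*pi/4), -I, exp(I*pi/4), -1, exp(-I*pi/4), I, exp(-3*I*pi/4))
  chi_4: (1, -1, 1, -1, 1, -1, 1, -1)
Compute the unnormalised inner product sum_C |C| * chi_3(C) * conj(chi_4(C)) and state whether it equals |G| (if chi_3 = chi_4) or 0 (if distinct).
Sum = 0; so <chi_3, chi_4> = 0 (distinct irreducibles are orthogonal).

Why: Compute term by term over conjugacy classes (|C| * chi_3(C) * conj(chi_4(C))):
  1*(1)*conj(1) + 1*(exp(3*I*pi/4))*conj(-1) + 1*(-I)*conj(1) + 1*(exp(I*pi/4))*conj(-1) + 1*(-1)*conj(1) + 1*(exp(-I*pi/4))*conj(-1) + 1*(I)*conj(1) + 1*(exp(-3*I*pi/4))*conj(-1)
  = (1) + (-exp(3*I*pi/4)) + (-I) + (-exp(I*pi/4)) + (-1) + (-exp(-I*pi/4)) + (I) + (-exp(-3*I*pi/4))
  = 0.
(Exp terms are combined using exp(i*s)*conj(exp(i*t)) = exp(i*(s-t)), and sums of them are collapsed using the identity that for every m > 1 the m distinct m-th roots of unity sum to 0, e.g. 1 + exp(2*I*pi/3) + exp(-2*I*pi/3) = 0.)
Dividing by |G| = 8 gives 0/8 = 0, matching the row-orthogonality relation <chi_3, chi_4> = [chi_3 = chi_4].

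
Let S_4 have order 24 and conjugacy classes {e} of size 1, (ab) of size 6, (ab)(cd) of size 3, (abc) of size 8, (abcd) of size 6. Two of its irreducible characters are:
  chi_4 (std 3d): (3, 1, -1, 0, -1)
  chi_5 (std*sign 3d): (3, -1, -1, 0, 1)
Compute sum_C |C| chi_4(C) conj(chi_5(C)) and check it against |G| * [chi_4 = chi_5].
Sum = 0; so <chi_4, chi_5> = 0 (distinct irreducibles are orthogonal).

Proof sketch: Compute term by term over conjugacy classes (|C| * chi_4(C) * conj(chi_5(C))):
  1*(3)*conj(3) + 6*(1)*conj(-1) + 3*(-1)*conj(-1) + 8*(0)*conj(0) + 6*(-1)*conj(1)
  = (9) + (-6) + (3) + (0) + (-6)
  = 0.
Dividing by |G| = 24 gives 0/24 = 0, matching the row-orthogonality relation <chi_4, chi_5> = [chi_4 = chi_5].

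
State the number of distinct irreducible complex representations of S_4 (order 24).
5

Reasoning: The number of irreducible complex representations of a finite group equals its number of conjugacy classes. Conjugacy classes in S_4 correspond to cycle types, i.e. partitions of 4; there are p(4) = 5 of them, so S_4 (order 24) has exactly 5 irreducible complex representations.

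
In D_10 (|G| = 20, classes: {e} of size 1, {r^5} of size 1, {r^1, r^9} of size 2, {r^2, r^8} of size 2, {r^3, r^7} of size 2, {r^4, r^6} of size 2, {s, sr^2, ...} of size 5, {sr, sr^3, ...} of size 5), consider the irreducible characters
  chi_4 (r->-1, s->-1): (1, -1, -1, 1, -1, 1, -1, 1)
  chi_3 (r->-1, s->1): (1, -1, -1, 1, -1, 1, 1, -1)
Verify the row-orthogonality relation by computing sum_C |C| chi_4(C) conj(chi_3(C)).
Sum = 0; so <chi_4, chi_3> = 0 (distinct irreducibles are orthogonal).

Reasoning: Compute term by term over conjugacy classes (|C| * chi_4(C) * conj(chi_3(C))):
  1*(1)*conj(1) + 1*(-1)*conj(-1) + 2*(-1)*conj(-1) + 2*(1)*conj(1) + 2*(-1)*conj(-1) + 2*(1)*conj(1) + 5*(-1)*conj(1) + 5*(1)*conj(-1)
  = (1) + (1) + (2) + (2) + (2) + (2) + (-5) + (-5)
  = 0.
Dividing by |G| = 20 gives 0/20 = 0, matching the row-orthogonality relation <chi_4, chi_3> = [chi_4 = chi_3].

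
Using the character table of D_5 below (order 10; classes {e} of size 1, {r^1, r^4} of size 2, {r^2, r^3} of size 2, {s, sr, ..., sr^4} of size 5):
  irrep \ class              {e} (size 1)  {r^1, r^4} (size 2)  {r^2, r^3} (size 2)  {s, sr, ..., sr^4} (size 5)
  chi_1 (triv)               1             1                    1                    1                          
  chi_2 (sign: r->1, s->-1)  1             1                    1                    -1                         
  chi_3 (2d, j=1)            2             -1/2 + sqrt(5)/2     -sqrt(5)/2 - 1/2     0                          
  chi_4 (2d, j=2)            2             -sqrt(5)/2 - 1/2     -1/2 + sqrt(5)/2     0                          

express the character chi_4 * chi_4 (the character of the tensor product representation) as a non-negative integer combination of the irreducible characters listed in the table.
chi_4 tensor chi_4 = chi_1 + chi_2 + chi_3 (all other irreducibles have multiplicity 0).

Why: The character of a tensor product is the pointwise product (chi_4 * chi_4)(C) = chi_4(C) * chi_4(C):
  {e}: (2)*(2), {r^1, r^4}: (-sqrt(5)/2 - 1/2)*(-sqrt(5)/2 - 1/2), {r^2, r^3}: (-1/2 + sqrt(5)/2)*(-1/2 + sqrt(5)/2), {s, sr, ..., sr^4}: (0)*(0)
so (chi_4 * chi_4) takes values
  {e} -> 4, {r^1, r^4} -> sqrt(5)/2 + 3/2, {r^2, r^3} -> 3/2 - sqrt(5)/2, {s, sr, ..., sr^4} -> 0.
Now take the inner product of this character with each irreducible chi from the table, <chi_4*chi_4, chi> = (1/10) sum_C |C| (chi_4*chi_4)(C) conj(chi(C)):
  <chi_4*chi_4, chi_1> = (1/10)[1*(4)*conj(1) + 2*(sqrt(5)/2 + 3/2)*conj(1) + 2*(3/2 - sqrt(5)/2)*conj(1) + 5*(0)*conj(1)]
      = (1/10)[(4) + (sqrt(5) + 3) + (3 - sqrt(5)) + (0)] = 10/10 = 1
  <chi_4*chi_4, chi_2> = (1/10)[1*(4)*conj(1) + 2*(sqrt(5)/2 + 3/2)*conj(1) + 2*(3/2 - sqrt(5)/2)*conj(1) + 5*(0)*conj(-1)]
      = (1/10)[(4) + (sqrt(5) + 3) + (3 - sqrt(5)) + (0)] = 10/10 = 1
  <chi_4*chi_4, chi_3> = (1/10)[1*(4)*conj(2) + 2*(sqrt(5)/2 + 3/2)*conj(-1/2 + sqrt(5)/2) + 2*(3/2 - sqrt(5)/2)*conj(-sqrt(5)/2 - 1/2) + 5*(0)*conj(0)]
      = (1/10)[(8) + (1 + sqrt(5)) + (1 - sqrt(5)) + (0)] = 10/10 = 1
  <chi_4*chi_4, chi_4> = (1/10)[1*(4)*conj(2) + 2*(sqrt(5)/2 + 3/2)*conj(-sqrt(5)/2 - 1/2) + 2*(3/2 - sqrt(5)/2)*conj(-1/2 + sqrt(5)/2) + 5*(0)*conj(0)]
      = (1/10)[(8) + (-2*sqrt(5) - 4) + (-4 + 2*sqrt(5)) + (0)] = 0/10 = 0
Hence the multiplicities are chi_1: 1, chi_2: 1, chi_3: 1. Dimension check: dim(chi_4)*dim(chi_4) = 2*2 = 4 and sum (mult * dim) = 1*1 + 1*1 + 1*2 = 4.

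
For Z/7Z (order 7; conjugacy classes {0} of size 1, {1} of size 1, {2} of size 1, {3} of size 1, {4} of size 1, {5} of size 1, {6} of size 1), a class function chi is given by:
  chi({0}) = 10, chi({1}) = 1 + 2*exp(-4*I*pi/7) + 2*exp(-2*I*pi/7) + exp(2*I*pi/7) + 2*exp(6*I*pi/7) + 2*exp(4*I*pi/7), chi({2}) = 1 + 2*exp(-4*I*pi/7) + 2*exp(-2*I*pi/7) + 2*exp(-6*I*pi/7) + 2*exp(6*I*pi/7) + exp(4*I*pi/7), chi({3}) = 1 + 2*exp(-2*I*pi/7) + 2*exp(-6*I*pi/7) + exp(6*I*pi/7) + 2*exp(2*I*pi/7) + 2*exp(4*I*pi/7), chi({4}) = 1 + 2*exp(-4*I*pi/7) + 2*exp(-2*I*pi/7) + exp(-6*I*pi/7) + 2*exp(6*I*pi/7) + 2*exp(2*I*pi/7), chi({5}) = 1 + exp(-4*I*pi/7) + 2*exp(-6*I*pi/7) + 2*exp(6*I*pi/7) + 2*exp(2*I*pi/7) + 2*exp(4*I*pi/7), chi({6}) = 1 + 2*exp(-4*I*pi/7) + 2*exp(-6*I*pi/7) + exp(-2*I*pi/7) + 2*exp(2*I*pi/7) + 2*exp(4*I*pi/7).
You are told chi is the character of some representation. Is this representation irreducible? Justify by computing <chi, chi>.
Not irreducible (reducible): <chi, chi> = 18 > 1.

Reasoning: <chi, chi> = (1/|G|) sum_C |C| * |chi(C)|^2 = (1/7)[1*|10|^2 + 1*|1 + 2*exp(-4*I*pi/7) + 2*exp(-2*I*pi/7) + exp(2*I*pi/7) + 2*exp(6*I*pi/7) + 2*exp(4*I*pi/7)|^2 + 1*|1 + 2*exp(-4*I*pi/7) + 2*exp(-2*I*pi/7) + 2*exp(-6*I*pi/7) + 2*exp(6*I*pi/7) + exp(4*I*pi/7)|^2 + 1*|1 + 2*exp(-2*I*pi/7) + 2*exp(-6*I*pi/7) + exp(6*I*pi/7) + 2*exp(2*I*pi/7) + 2*exp(4*I*pi/7)|^2 + 1*|1 + 2*exp(-4*I*pi/7) + 2*exp(-2*I*pi/7) + exp(-6*I*pi/7) + 2*exp(6*I*pi/7) + 2*exp(2*I*pi/7)|^2 + 1*|1 + exp(-4*I*pi/7) + 2*exp(-6*I*pi/7) + 2*exp(6*I*pi/7) + 2*exp(2*I*pi/7) + 2*exp(4*I*pi/7)|^2 + 1*|1 + 2*exp(-4*I*pi/7) + 2*exp(-6*I*pi/7) + exp(-2*I*pi/7) + 2*exp(2*I*pi/7) + 2*exp(4*I*pi/7)|^2]
  = (1/7)[(100) + (18 + 12*exp(-4*I*pi/7) + 13*exp(-2*I*pi/7) + 16*exp(-6*I*pi/7) + 16*exp(6*I*pi/7) + 13*exp(2*I*pi/7) + 12*exp(4*I*pi/7)) + (18 + 13*exp(-4*I*pi/7) + 16*exp(-2*I*pi/7) + 12*exp(-6*I*pi/7) + 12*exp(6*I*pi/7) + 16*exp(2*I*pi/7) + 13*exp(4*I*pi/7)) + (18 + 16*exp(-4*I*pi/7) + 12*exp(-2*I*pi/7) + 13*exp(-6*I*pi/7) + 13*exp(6*I*pi/7) + 12*exp(2*I*pi/7) + 16*exp(4*I*pi/7)) + (18 + 16*exp(-4*I*pi/7) + 12*exp(-2*I*pi/7) + 13*exp(-6*I*pi/7) + 13*exp(6*I*pi/7) + 12*exp(2*I*pi/7) + 16*exp(4*I*pi/7)) + (18 + 13*exp(-4*I*pi/7) + 16*exp(-2*I*pi/7) + 12*exp(-6*I*pi/7) + 12*exp(6*I*pi/7) + 16*exp(2*I*pi/7) + 13*exp(4*I*pi/7)) + (18 + 12*exp(-4*I*pi/7) + 13*exp(-2*I*pi/7) + 16*exp(-6*I*pi/7) + 16*exp(6*I*pi/7) + 13*exp(2*I*pi/7) + 12*exp(4*I*pi/7))] = 126/7 = 18.
(Exp terms are combined using exp(i*s)*conj(exp(i*t)) = exp(i*(s-t)), and sums of them are collapsed using the identity that for every m > 1 the m distinct m-th roots of unity sum to 0, e.g. 1 + exp(2*I*pi/3) + exp(-2*I*pi/3) = 0.)
A character is irreducible iff <chi, chi> = 1, so this representation is reducible.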